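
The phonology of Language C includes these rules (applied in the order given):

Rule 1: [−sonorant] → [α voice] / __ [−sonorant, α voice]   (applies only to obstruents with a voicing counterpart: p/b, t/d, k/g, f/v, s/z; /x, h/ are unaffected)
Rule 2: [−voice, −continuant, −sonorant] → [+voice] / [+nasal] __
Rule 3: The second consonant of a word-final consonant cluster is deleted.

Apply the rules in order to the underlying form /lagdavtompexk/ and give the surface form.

Rule 1 (regressive voicing assimilation): /v/ precedes the voiceless obstruent /t/, so it devoices to [f] by assimilation. /lagdavtompexk/ → lagdaftompexk.
Rule 2 (post-nasal voicing): /p/ is a voiceless stop immediately after the nasal /m/, so it voices to [b]. /lagdaftompexk/ → lagdaftombexk.
Rule 3 (final cluster simplification): /k/ is the second consonant of a word-final cluster /xk/, so it deletes. /lagdaftombexk/ → lagdaftombex.

lagdaftombex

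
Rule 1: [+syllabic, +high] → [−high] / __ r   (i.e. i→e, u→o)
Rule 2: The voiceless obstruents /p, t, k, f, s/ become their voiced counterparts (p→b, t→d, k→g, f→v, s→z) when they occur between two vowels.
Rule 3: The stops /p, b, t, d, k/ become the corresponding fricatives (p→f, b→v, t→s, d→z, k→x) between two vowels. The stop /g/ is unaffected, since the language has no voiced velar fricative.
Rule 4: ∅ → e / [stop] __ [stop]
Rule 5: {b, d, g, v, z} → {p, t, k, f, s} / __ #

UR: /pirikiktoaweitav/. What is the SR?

perigiketoaweizaf

Rule 1 (pre-rhotic lowering): /i/ is a high vowel immediately before /r/, so it lowers to [e]. /pirikiktoaweitav/ → perikiktoaweitav.
Rule 2 (intervocalic voicing): /k/ is a voiceless obstruent between vowels /i/ and /i/, so it voices to [g]. /t/ is a voiceless obstruent between vowels /i/ and /a/, so it voices to [d]. /perikiktoaweitav/ → perigiktoaweidav.
Rule 3 (intervocalic spirantization): /d/ is a stop between vowels /i/ and /a/, so it spirantizes to the fricative [z]. /perigiktoaweidav/ → perigiktoaweizav.
Rule 4 (stop-cluster e-epenthesis): /k/ and /t/ form a stop–stop cluster, so [e] is inserted between them. /perigiktoaweizav/ → perigiketoaweizav.
Rule 5 (final devoicing): /v/ is a voiced obstruent in word-final position, so it devoices to [f]. /perigiketoaweizav/ → perigiketoaweizaf.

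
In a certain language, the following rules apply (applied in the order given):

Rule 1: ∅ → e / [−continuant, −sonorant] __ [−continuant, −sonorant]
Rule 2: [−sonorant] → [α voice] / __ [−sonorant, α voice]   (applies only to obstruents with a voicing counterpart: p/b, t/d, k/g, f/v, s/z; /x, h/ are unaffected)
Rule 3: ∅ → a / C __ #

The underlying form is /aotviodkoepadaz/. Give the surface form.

aodviodekoepadaza

Rule 1 (stop-cluster e-epenthesis): /d/ and /k/ form a stop–stop cluster, so [e] is inserted between them. /aotviodkoepadaz/ → aotviodekoepadaz.
Rule 2 (regressive voicing assimilation): /t/ precedes the voiced obstruent /v/, so it voices to [d] by assimilation. /aotviodekoepadaz/ → aodviodekoepadaz.
Rule 3 (final a-epenthesis): the form ends in the consonant /z/, so [a] is inserted word-finally. /aodviodekoepadaz/ → aodviodekoepadaza.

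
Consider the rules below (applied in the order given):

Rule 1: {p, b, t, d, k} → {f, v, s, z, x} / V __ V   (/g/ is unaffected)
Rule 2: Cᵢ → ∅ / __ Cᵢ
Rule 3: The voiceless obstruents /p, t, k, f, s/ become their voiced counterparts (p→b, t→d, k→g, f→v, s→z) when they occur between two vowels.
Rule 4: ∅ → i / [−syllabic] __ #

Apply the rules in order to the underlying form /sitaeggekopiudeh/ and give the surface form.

Rule 1 (intervocalic spirantization): /t/ is a stop between vowels /i/ and /a/, so it spirantizes to the fricative [s]. /k/ is a stop between vowels /e/ and /o/, so it spirantizes to the fricative [x]. /p/ is a stop between vowels /o/ and /i/, so it spirantizes to the fricative [f]. /d/ is a stop between vowels /u/ and /e/, so it spirantizes to the fricative [z]. /sitaeggekopiudeh/ → sisaeggexofiuzeh.
Rule 2 (degemination): /gg/ is a geminate; the first /g/ deletes. /sisaeggexofiuzeh/ → sisaegexofiuzeh.
Rule 3 (intervocalic voicing): /s/ is a voiceless obstruent between vowels /i/ and /a/, so it voices to [z]. /f/ is a voiceless obstruent between vowels /o/ and /i/, so it voices to [v]. /sisaegexofiuzeh/ → sizaegexoviuzeh.
Rule 4 (final i-epenthesis): the form ends in the consonant /h/, so [i] is inserted word-finally. /sizaegexoviuzeh/ → sizaegexoviuzehi.

sizaegexoviuzehi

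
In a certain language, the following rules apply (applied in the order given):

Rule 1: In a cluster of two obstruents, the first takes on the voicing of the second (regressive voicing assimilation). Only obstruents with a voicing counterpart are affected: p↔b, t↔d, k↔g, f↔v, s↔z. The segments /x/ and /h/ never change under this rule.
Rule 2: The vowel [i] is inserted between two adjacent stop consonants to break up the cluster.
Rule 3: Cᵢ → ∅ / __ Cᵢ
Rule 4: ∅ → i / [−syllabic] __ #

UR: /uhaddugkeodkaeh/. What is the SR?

Rule 1 (regressive voicing assimilation): /g/ precedes the voiceless obstruent /k/, so it devoices to [k] by assimilation. /d/ precedes the voiceless obstruent /k/, so it devoices to [t] by assimilation. /uhaddugkeodkaeh/ → uhaddukkeotkaeh.
Rule 2 (stop-cluster i-epenthesis): /d/ and /d/ form a stop–stop cluster, so [i] is inserted between them. /k/ and /k/ form a stop–stop cluster, so [i] is inserted between them. /t/ and /k/ form a stop–stop cluster, so [i] is inserted between them. /uhaddukkeotkaeh/ → uhadidukikeotikaeh.
Rule 3 (degemination): no segment meets the environment; /uhadidukikeotikaeh/ is unchanged.
Rule 4 (final i-epenthesis): the form ends in the consonant /h/, so [i] is inserted word-finally. /uhadidukikeotikaeh/ → uhadidukikeotikaehi.

uhadidukikeotikaehi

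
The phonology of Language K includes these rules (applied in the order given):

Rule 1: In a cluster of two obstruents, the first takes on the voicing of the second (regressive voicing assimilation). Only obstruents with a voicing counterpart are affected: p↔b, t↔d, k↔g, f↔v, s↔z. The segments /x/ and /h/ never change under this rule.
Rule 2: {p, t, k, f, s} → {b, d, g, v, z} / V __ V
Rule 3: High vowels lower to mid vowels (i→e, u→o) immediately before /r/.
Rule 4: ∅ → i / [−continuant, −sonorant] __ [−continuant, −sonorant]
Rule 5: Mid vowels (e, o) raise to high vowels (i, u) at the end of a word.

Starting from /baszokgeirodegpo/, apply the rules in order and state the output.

bazzogigeerodekipu

Rule 1 (regressive voicing assimilation): /s/ precedes the voiced obstruent /z/, so it voices to [z] by assimilation. /k/ precedes the voiced obstruent /g/, so it voices to [g] by assimilation. /g/ precedes the voiceless obstruent /p/, so it devoices to [k] by assimilation. /baszokgeirodegpo/ → bazzoggeirodekpo.
Rule 2 (intervocalic voicing): no segment meets the environment; /bazzoggeirodekpo/ is unchanged.
Rule 3 (pre-rhotic lowering): /i/ is a high vowel immediately before /r/, so it lowers to [e]. /bazzoggeirodekpo/ → bazzoggeerodekpo.
Rule 4 (stop-cluster i-epenthesis): /g/ and /g/ form a stop–stop cluster, so [i] is inserted between them. /k/ and /p/ form a stop–stop cluster, so [i] is inserted between them. /bazzoggeerodekpo/ → bazzogigeerodekipo.
Rule 5 (final vowel raising): /o/ is a mid vowel in word-final position, so it raises to [u]. /bazzogigeerodekipo/ → bazzogigeerodekipu.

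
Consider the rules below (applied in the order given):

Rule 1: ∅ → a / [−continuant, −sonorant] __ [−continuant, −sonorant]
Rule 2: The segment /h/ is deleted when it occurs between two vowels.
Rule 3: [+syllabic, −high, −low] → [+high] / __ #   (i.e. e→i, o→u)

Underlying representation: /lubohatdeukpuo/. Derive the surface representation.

luboatadeukapuu

Rule 1 (stop-cluster a-epenthesis): /t/ and /d/ form a stop–stop cluster, so [a] is inserted between them. /k/ and /p/ form a stop–stop cluster, so [a] is inserted between them. /lubohatdeukpuo/ → lubohatadeukapuo.
Rule 2 (intervocalic h-deletion): /h/ occurs between vowels /o/ and /a/, so it deletes. /lubohatadeukapuo/ → luboatadeukapuo.
Rule 3 (final vowel raising): /o/ is a mid vowel in word-final position, so it raises to [u]. /luboatadeukapuo/ → luboatadeukapuu.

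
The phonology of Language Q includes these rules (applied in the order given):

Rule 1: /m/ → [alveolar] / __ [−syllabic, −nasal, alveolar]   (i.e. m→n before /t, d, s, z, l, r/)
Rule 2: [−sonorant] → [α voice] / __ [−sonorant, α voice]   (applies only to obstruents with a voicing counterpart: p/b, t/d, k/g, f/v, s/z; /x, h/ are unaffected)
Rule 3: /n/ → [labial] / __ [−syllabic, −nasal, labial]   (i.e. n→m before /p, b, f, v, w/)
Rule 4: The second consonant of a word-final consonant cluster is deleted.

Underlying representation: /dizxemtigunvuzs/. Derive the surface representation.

Rule 1 (nasal place assimilation): /m/ precedes the alveolar consonant /t/, so it assimilates in place to [n]. /dizxemtigunvuzs/ → dizxentigunvuzs.
Rule 2 (regressive voicing assimilation): /z/ precedes the voiceless obstruent /x/, so it devoices to [s] by assimilation. /z/ precedes the voiceless obstruent /s/, so it devoices to [s] by assimilation. /dizxentigunvuzs/ → disxentigunvuss.
Rule 3 (nasal place assimilation): /n/ precedes the labial consonant /v/, so it assimilates in place to [m]. /disxentigunvuss/ → disxentigumvuss.
Rule 4 (final cluster simplification): /s/ is the second consonant of a word-final cluster /ss/, so it deletes. /disxentigumvuss/ → disxentigumvus.

disxentigumvus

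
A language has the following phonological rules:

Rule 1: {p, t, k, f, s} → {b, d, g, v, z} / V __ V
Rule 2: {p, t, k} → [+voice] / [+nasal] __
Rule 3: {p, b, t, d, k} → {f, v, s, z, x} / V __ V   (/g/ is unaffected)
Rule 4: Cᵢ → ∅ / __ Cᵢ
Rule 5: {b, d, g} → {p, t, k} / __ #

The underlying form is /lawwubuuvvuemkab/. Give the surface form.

Rule 1 (intervocalic voicing): no segment meets the environment; /lawwubuuvvuemkab/ is unchanged.
Rule 2 (post-nasal voicing): /k/ is a voiceless stop immediately after the nasal /m/, so it voices to [g]. /lawwubuuvvuemkab/ → lawwubuuvvuemgab.
Rule 3 (intervocalic spirantization): /b/ is a stop between vowels /u/ and /u/, so it spirantizes to the fricative [v]. /lawwubuuvvuemgab/ → lawwuvuuvvuemgab.
Rule 4 (degemination): /ww/ is a geminate; the first /w/ deletes. /vv/ is a geminate; the first /v/ deletes. /lawwuvuuvvuemgab/ → lawuvuuvuemgab.
Rule 5 (final devoicing): /b/ is a voiced stop in word-final position, so it devoices to [p]. /lawuvuuvuemgab/ → lawuvuuvuemgap.

lawuvuuvuemgap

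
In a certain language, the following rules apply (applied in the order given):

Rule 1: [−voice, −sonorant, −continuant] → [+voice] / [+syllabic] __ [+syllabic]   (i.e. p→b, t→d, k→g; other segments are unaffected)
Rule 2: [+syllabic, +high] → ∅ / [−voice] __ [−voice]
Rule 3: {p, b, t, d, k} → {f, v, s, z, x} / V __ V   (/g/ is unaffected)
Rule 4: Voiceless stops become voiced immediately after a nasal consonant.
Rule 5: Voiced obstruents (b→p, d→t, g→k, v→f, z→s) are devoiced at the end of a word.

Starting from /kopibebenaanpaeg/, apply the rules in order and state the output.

kovivevenaanbaek

Rule 1 (intervocalic voicing): /p/ is a voiceless stop between vowels /o/ and /i/, so it voices to [b]. /kopibebenaanpaeg/ → kobibebenaanpaeg.
Rule 2 (high vowel syncope): no segment meets the environment; /kobibebenaanpaeg/ is unchanged.
Rule 3 (intervocalic spirantization): /b/ is a stop between vowels /o/ and /i/, so it spirantizes to the fricative [v]. /b/ is a stop between vowels /i/ and /e/, so it spirantizes to the fricative [v]. /b/ is a stop between vowels /e/ and /e/, so it spirantizes to the fricative [v]. /kobibebenaanpaeg/ → kovivevenaanpaeg.
Rule 4 (post-nasal voicing): /p/ is a voiceless stop immediately after the nasal /n/, so it voices to [b]. /kovivevenaanpaeg/ → kovivevenaanbaeg.
Rule 5 (final devoicing): /g/ is a voiced obstruent in word-final position, so it devoices to [k]. /kovivevenaanbaeg/ → kovivevenaanbaek.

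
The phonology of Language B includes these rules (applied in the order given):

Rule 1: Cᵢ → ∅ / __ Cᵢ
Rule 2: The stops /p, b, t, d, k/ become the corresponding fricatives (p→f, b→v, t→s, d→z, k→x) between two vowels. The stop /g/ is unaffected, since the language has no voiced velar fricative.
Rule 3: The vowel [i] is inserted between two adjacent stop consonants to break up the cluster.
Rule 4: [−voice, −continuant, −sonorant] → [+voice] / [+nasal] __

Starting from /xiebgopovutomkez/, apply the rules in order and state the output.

xiebigofovusomgez

Rule 1 (degemination): no segment meets the environment; /xiebgopovutomkez/ is unchanged.
Rule 2 (intervocalic spirantization): /p/ is a stop between vowels /o/ and /o/, so it spirantizes to the fricative [f]. /t/ is a stop between vowels /u/ and /o/, so it spirantizes to the fricative [s]. /xiebgopovutomkez/ → xiebgofovusomkez.
Rule 3 (stop-cluster i-epenthesis): /b/ and /g/ form a stop–stop cluster, so [i] is inserted between them. /xiebgofovusomkez/ → xiebigofovusomkez.
Rule 4 (post-nasal voicing): /k/ is a voiceless stop immediately after the nasal /m/, so it voices to [g]. /xiebigofovusomkez/ → xiebigofovusomgez.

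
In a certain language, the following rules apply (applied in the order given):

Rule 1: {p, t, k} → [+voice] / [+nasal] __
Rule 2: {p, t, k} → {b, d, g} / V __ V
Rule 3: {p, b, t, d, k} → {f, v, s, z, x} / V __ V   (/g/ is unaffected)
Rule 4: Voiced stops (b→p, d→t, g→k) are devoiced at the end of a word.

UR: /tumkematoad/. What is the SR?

tumgemazoat

Rule 1 (post-nasal voicing): /k/ is a voiceless stop immediately after the nasal /m/, so it voices to [g]. /tumkematoad/ → tumgematoad.
Rule 2 (intervocalic voicing): /t/ is a voiceless stop between vowels /a/ and /o/, so it voices to [d]. /tumgematoad/ → tumgemadoad.
Rule 3 (intervocalic spirantization): /d/ is a stop between vowels /a/ and /o/, so it spirantizes to the fricative [z]. /tumgemadoad/ → tumgemazoad.
Rule 4 (final devoicing): /d/ is a voiced stop in word-final position, so it devoices to [t]. /tumgemazoad/ → tumgemazoat.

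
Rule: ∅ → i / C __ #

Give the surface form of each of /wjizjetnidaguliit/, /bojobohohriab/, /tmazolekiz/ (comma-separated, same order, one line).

wjizjetnidaguliiti, bojobohohriabi, tmazolekizi

/wjizjetnidaguliit/: the form ends in the consonant /t/, so [i] is inserted word-finally. → [wjizjetnidaguliiti].
/bojobohohriab/: the form ends in the consonant /b/, so [i] is inserted word-finally. → [bojobohohriabi].
/tmazolekiz/: the form ends in the consonant /z/, so [i] is inserted word-finally. → [tmazolekizi].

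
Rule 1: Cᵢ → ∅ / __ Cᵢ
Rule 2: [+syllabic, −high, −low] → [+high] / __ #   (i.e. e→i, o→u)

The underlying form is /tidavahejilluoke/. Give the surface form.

Rule 1 (degemination): /ll/ is a geminate; the first /l/ deletes. /tidavahejilluoke/ → tidavahejiluoke.
Rule 2 (final vowel raising): /e/ is a mid vowel in word-final position, so it raises to [i]. /tidavahejiluoke/ → tidavahejiluoki.

tidavahejiluoki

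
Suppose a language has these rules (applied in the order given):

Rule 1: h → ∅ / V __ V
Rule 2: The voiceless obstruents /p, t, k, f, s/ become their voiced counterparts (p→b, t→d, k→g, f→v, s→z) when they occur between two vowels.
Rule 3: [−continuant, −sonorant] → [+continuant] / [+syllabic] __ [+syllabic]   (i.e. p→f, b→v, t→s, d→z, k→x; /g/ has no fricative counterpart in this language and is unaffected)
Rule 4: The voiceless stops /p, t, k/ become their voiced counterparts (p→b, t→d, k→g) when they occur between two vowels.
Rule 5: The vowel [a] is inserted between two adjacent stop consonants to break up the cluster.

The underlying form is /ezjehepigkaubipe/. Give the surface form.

Rule 1 (intervocalic h-deletion): /h/ occurs between vowels /e/ and /e/, so it deletes. /ezjehepigkaubipe/ → ezjeepigkaubipe.
Rule 2 (intervocalic voicing): /p/ is a voiceless obstruent between vowels /e/ and /i/, so it voices to [b]. /p/ is a voiceless obstruent between vowels /i/ and /e/, so it voices to [b]. /ezjeepigkaubipe/ → ezjeebigkaubibe.
Rule 3 (intervocalic spirantization): /b/ is a stop between vowels /e/ and /i/, so it spirantizes to the fricative [v]. /b/ is a stop between vowels /u/ and /i/, so it spirantizes to the fricative [v]. /b/ is a stop between vowels /i/ and /e/, so it spirantizes to the fricative [v]. /ezjeebigkaubibe/ → ezjeevigkauvive.
Rule 4 (intervocalic voicing): no segment meets the environment; /ezjeevigkauvive/ is unchanged.
Rule 5 (stop-cluster a-epenthesis): /g/ and /k/ form a stop–stop cluster, so [a] is inserted between them. /ezjeevigkauvive/ → ezjeevigakauvive.

ezjeevigakauvive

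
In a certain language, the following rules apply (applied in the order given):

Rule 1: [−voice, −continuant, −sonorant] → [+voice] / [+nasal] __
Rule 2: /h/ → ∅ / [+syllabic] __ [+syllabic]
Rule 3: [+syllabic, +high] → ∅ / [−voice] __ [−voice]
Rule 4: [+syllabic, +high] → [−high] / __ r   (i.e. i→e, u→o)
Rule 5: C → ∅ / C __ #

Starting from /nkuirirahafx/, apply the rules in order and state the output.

nguereraaf

Rule 1 (post-nasal voicing): /k/ is a voiceless stop immediately after the nasal /n/, so it voices to [g]. /nkuirirahafx/ → nguirirahafx.
Rule 2 (intervocalic h-deletion): /h/ occurs between vowels /a/ and /a/, so it deletes. /nguirirahafx/ → nguiriraafx.
Rule 3 (high vowel syncope): no segment meets the environment; /nguiriraafx/ is unchanged.
Rule 4 (pre-rhotic lowering): /i/ is a high vowel immediately before /r/, so it lowers to [e]. /i/ is a high vowel immediately before /r/, so it lowers to [e]. /nguiriraafx/ → nguereraafx.
Rule 5 (final cluster simplification): /x/ is the second consonant of a word-final cluster /fx/, so it deletes. /nguereraafx/ → nguereraaf.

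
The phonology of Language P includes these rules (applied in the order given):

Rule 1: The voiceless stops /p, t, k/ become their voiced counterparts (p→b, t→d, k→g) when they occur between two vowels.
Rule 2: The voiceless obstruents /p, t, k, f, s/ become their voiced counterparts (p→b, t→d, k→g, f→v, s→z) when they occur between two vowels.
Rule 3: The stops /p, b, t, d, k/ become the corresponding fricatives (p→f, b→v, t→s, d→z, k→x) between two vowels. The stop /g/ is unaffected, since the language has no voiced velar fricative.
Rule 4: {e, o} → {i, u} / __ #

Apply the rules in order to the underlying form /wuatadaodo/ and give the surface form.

Rule 1 (intervocalic voicing): /t/ is a voiceless stop between vowels /a/ and /a/, so it voices to [d]. /wuatadaodo/ → wuadadaodo.
Rule 2 (intervocalic voicing): no segment meets the environment; /wuadadaodo/ is unchanged.
Rule 3 (intervocalic spirantization): /d/ is a stop between vowels /a/ and /a/, so it spirantizes to the fricative [z]. /d/ is a stop between vowels /a/ and /a/, so it spirantizes to the fricative [z]. /d/ is a stop between vowels /o/ and /o/, so it spirantizes to the fricative [z]. /wuadadaodo/ → wuazazaozo.
Rule 4 (final vowel raising): /o/ is a mid vowel in word-final position, so it raises to [u]. /wuazazaozo/ → wuazazaozu.

wuazazaozu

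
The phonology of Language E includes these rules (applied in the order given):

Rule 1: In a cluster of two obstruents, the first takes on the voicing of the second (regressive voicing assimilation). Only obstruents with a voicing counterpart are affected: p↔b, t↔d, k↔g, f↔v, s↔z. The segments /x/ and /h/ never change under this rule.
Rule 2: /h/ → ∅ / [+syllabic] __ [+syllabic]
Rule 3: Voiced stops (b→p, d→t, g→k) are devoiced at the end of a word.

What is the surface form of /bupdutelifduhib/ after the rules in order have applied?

bubdutelivduip

Rule 1 (regressive voicing assimilation): /p/ precedes the voiced obstruent /d/, so it voices to [b] by assimilation. /f/ precedes the voiced obstruent /d/, so it voices to [v] by assimilation. /bupdutelifduhib/ → bubdutelivduhib.
Rule 2 (intervocalic h-deletion): /h/ occurs between vowels /u/ and /i/, so it deletes. /bubdutelivduhib/ → bubdutelivduib.
Rule 3 (final devoicing): /b/ is a voiced stop in word-final position, so it devoices to [p]. /bubdutelivduib/ → bubdutelivduip.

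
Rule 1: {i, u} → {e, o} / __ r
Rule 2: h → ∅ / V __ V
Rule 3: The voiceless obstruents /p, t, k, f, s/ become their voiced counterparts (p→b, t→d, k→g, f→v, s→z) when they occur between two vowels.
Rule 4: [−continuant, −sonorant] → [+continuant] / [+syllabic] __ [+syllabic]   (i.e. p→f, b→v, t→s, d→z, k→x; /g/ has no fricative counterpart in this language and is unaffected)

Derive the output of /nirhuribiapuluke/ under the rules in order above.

nerhoriviavuluge

Rule 1 (pre-rhotic lowering): /i/ is a high vowel immediately before /r/, so it lowers to [e]. /u/ is a high vowel immediately before /r/, so it lowers to [o]. /nirhuribiapuluke/ → nerhoribiapuluke.
Rule 2 (intervocalic h-deletion): no segment meets the environment; /nerhoribiapuluke/ is unchanged.
Rule 3 (intervocalic voicing): /p/ is a voiceless obstruent between vowels /a/ and /u/, so it voices to [b]. /k/ is a voiceless obstruent between vowels /u/ and /e/, so it voices to [g]. /nerhoribiapuluke/ → nerhoribiabuluge.
Rule 4 (intervocalic spirantization): /b/ is a stop between vowels /i/ and /i/, so it spirantizes to the fricative [v]. /b/ is a stop between vowels /a/ and /u/, so it spirantizes to the fricative [v]. /nerhoribiabuluge/ → nerhoriviavuluge.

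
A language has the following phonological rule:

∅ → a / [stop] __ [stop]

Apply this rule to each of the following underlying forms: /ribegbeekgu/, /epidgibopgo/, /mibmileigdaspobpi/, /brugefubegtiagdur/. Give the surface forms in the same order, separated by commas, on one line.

ribegabeekagu, epidagibopago, mibmileigadaspobapi, brugefubegatiagadur

/ribegbeekgu/: /g/ and /b/ form a stop–stop cluster, so [a] is inserted between them. /k/ and /g/ form a stop–stop cluster, so [a] is inserted between them. → [ribegabeekagu].
/epidgibopgo/: /d/ and /g/ form a stop–stop cluster, so [a] is inserted between them. /p/ and /g/ form a stop–stop cluster, so [a] is inserted between them. → [epidagibopago].
/mibmileigdaspobpi/: /g/ and /d/ form a stop–stop cluster, so [a] is inserted between them. /b/ and /p/ form a stop–stop cluster, so [a] is inserted between them. → [mibmileigadaspobapi].
/brugefubegtiagdur/: /g/ and /t/ form a stop–stop cluster, so [a] is inserted between them. /g/ and /d/ form a stop–stop cluster, so [a] is inserted between them. → [brugefubegatiagadur].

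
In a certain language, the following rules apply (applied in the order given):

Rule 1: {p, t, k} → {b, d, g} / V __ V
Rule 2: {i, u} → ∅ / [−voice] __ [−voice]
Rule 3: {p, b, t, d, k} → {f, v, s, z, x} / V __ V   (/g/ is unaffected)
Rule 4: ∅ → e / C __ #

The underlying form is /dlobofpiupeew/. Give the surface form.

Rule 1 (intervocalic voicing): /p/ is a voiceless stop between vowels /u/ and /e/, so it voices to [b]. /dlobofpiupeew/ → dlobofpiubeew.
Rule 2 (high vowel syncope): no segment meets the environment; /dlobofpiubeew/ is unchanged.
Rule 3 (intervocalic spirantization): /b/ is a stop between vowels /o/ and /o/, so it spirantizes to the fricative [v]. /b/ is a stop between vowels /u/ and /e/, so it spirantizes to the fricative [v]. /dlobofpiubeew/ → dlovofpiuveew.
Rule 4 (final e-epenthesis): the form ends in the consonant /w/, so [e] is inserted word-finally. /dlovofpiuveew/ → dlovofpiuveewe.

dlovofpiuveewe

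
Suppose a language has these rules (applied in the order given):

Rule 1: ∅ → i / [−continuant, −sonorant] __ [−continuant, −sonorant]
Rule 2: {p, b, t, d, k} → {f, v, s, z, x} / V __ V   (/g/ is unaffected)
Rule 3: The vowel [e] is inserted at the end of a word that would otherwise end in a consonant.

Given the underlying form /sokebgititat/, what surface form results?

Rule 1 (stop-cluster i-epenthesis): /b/ and /g/ form a stop–stop cluster, so [i] is inserted between them. /sokebgititat/ → sokebigititat.
Rule 2 (intervocalic spirantization): /k/ is a stop between vowels /o/ and /e/, so it spirantizes to the fricative [x]. /b/ is a stop between vowels /e/ and /i/, so it spirantizes to the fricative [v]. /t/ is a stop between vowels /i/ and /i/, so it spirantizes to the fricative [s]. /t/ is a stop between vowels /i/ and /a/, so it spirantizes to the fricative [s]. /sokebigititat/ → soxevigisisat.
Rule 3 (final e-epenthesis): the form ends in the consonant /t/, so [e] is inserted word-finally. /soxevigisisat/ → soxevigisisate.

soxevigisisate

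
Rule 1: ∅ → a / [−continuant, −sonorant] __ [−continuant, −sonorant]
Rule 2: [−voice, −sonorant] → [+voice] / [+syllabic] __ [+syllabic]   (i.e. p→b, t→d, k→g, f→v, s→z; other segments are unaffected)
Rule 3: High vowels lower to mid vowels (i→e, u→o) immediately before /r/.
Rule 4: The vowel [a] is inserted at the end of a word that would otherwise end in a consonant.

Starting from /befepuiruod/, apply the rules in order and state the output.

Rule 1 (stop-cluster a-epenthesis): no segment meets the environment; /befepuiruod/ is unchanged.
Rule 2 (intervocalic voicing): /f/ is a voiceless obstruent between vowels /e/ and /e/, so it voices to [v]. /p/ is a voiceless obstruent between vowels /e/ and /u/, so it voices to [b]. /befepuiruod/ → bevebuiruod.
Rule 3 (pre-rhotic lowering): /i/ is a high vowel immediately before /r/, so it lowers to [e]. /bevebuiruod/ → bevebueruod.
Rule 4 (final a-epenthesis): the form ends in the consonant /d/, so [a] is inserted word-finally. /bevebueruod/ → bevebueruoda.

bevebueruoda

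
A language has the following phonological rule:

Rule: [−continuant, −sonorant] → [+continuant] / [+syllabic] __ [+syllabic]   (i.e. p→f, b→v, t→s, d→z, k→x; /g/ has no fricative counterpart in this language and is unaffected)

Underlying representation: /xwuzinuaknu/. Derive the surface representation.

xwuzinuaknu

No segment of /xwuzinuaknu/ meets the structural description of the rule, so the form surfaces unchanged.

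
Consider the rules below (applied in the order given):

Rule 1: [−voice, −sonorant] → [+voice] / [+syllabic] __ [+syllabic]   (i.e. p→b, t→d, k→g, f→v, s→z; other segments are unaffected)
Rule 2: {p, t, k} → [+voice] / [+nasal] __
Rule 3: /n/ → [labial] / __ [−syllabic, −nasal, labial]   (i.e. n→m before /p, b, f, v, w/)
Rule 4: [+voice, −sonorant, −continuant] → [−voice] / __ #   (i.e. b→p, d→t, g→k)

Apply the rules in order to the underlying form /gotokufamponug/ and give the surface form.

Rule 1 (intervocalic voicing): /t/ is a voiceless obstruent between vowels /o/ and /o/, so it voices to [d]. /k/ is a voiceless obstruent between vowels /o/ and /u/, so it voices to [g]. /f/ is a voiceless obstruent between vowels /u/ and /a/, so it voices to [v]. /gotokufamponug/ → godoguvamponug.
Rule 2 (post-nasal voicing): /p/ is a voiceless stop immediately after the nasal /m/, so it voices to [b]. /godoguvamponug/ → godoguvambonug.
Rule 3 (nasal place assimilation): no segment meets the environment; /godoguvambonug/ is unchanged.
Rule 4 (final devoicing): /g/ is a voiced stop in word-final position, so it devoices to [k]. /godoguvambonug/ → godoguvambonuk.

godoguvambonuk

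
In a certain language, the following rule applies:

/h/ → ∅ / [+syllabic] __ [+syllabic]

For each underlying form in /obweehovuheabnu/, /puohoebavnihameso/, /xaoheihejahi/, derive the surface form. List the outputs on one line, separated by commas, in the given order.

obweeovueabnu, puooebavniameso, xaoeiejai

/obweehovuheabnu/: /h/ occurs between vowels /e/ and /o/, so it deletes. /h/ occurs between vowels /u/ and /e/, so it deletes. → [obweeovueabnu].
/puohoebavnihameso/: /h/ occurs between vowels /o/ and /o/, so it deletes. /h/ occurs between vowels /i/ and /a/, so it deletes. → [puooebavniameso].
/xaoheihejahi/: /h/ occurs between vowels /o/ and /e/, so it deletes. /h/ occurs between vowels /i/ and /e/, so it deletes. /h/ occurs between vowels /a/ and /i/, so it deletes. → [xaoeiejai].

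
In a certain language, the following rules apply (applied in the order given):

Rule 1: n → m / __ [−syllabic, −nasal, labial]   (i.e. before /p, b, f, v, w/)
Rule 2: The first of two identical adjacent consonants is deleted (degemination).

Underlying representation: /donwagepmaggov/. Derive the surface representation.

Rule 1 (nasal place assimilation): /n/ precedes the labial consonant /w/, so it assimilates in place to [m]. /donwagepmaggov/ → domwagepmaggov.
Rule 2 (degemination): /gg/ is a geminate; the first /g/ deletes. /domwagepmaggov/ → domwagepmagov.

domwagepmagov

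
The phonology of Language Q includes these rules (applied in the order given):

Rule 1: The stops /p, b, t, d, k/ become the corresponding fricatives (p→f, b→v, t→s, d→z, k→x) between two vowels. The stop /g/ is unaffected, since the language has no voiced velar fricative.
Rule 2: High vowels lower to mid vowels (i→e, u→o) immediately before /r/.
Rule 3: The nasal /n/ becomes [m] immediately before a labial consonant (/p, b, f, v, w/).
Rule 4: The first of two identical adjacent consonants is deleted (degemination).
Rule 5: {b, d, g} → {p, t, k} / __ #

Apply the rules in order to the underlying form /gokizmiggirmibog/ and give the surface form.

goxizmigermivok

Rule 1 (intervocalic spirantization): /k/ is a stop between vowels /o/ and /i/, so it spirantizes to the fricative [x]. /b/ is a stop between vowels /i/ and /o/, so it spirantizes to the fricative [v]. /gokizmiggirmibog/ → goxizmiggirmivog.
Rule 2 (pre-rhotic lowering): /i/ is a high vowel immediately before /r/, so it lowers to [e]. /goxizmiggirmivog/ → goxizmiggermivog.
Rule 3 (nasal place assimilation): no segment meets the environment; /goxizmiggermivog/ is unchanged.
Rule 4 (degemination): /gg/ is a geminate; the first /g/ deletes. /goxizmiggermivog/ → goxizmigermivog.
Rule 5 (final devoicing): /g/ is a voiced stop in word-final position, so it devoices to [k]. /goxizmigermivog/ → goxizmigermivok.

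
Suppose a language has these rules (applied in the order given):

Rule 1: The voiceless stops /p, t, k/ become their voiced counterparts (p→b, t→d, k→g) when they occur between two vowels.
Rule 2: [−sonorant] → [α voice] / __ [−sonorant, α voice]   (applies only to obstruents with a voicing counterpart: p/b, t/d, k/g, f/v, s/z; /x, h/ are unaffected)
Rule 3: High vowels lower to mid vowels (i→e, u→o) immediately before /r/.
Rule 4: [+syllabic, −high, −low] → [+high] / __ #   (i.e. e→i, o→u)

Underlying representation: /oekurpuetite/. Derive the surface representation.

oegorpuedidi

Rule 1 (intervocalic voicing): /k/ is a voiceless stop between vowels /e/ and /u/, so it voices to [g]. /t/ is a voiceless stop between vowels /e/ and /i/, so it voices to [d]. /t/ is a voiceless stop between vowels /i/ and /e/, so it voices to [d]. /oekurpuetite/ → oegurpuedide.
Rule 2 (regressive voicing assimilation): no segment meets the environment; /oegurpuedide/ is unchanged.
Rule 3 (pre-rhotic lowering): /u/ is a high vowel immediately before /r/, so it lowers to [o]. /oegurpuedide/ → oegorpuedide.
Rule 4 (final vowel raising): /e/ is a mid vowel in word-final position, so it raises to [i]. /oegorpuedide/ → oegorpuedidi.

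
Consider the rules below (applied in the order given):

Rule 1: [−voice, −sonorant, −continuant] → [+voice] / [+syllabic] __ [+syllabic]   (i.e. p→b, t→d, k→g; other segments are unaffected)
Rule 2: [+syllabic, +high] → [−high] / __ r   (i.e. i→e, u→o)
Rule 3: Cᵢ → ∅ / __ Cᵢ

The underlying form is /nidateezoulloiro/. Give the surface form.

nidadeezouloero

Rule 1 (intervocalic voicing): /t/ is a voiceless stop between vowels /a/ and /e/, so it voices to [d]. /nidateezoulloiro/ → nidadeezoulloiro.
Rule 2 (pre-rhotic lowering): /i/ is a high vowel immediately before /r/, so it lowers to [e]. /nidadeezoulloiro/ → nidadeezoulloero.
Rule 3 (degemination): /ll/ is a geminate; the first /l/ deletes. /nidadeezoulloero/ → nidadeezouloero.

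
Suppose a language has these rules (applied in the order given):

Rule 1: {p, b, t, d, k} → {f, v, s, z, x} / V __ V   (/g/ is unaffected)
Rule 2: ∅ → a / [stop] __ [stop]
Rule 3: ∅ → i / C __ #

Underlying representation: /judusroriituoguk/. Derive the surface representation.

juzusroriisuoguki

Rule 1 (intervocalic spirantization): /d/ is a stop between vowels /u/ and /u/, so it spirantizes to the fricative [z]. /t/ is a stop between vowels /i/ and /u/, so it spirantizes to the fricative [s]. /judusroriituoguk/ → juzusroriisuoguk.
Rule 2 (stop-cluster a-epenthesis): no segment meets the environment; /juzusroriisuoguk/ is unchanged.
Rule 3 (final i-epenthesis): the form ends in the consonant /k/, so [i] is inserted word-finally. /juzusroriisuoguk/ → juzusroriisuoguki.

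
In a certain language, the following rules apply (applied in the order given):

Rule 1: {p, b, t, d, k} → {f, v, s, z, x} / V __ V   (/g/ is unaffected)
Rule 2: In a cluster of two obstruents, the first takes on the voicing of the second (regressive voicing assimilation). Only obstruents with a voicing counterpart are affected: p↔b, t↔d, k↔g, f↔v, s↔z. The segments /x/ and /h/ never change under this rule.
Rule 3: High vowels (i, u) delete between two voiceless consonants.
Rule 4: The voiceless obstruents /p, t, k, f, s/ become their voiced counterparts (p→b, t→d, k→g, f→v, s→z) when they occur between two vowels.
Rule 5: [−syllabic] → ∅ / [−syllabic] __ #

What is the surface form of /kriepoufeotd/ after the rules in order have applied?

Rule 1 (intervocalic spirantization): /p/ is a stop between vowels /e/ and /o/, so it spirantizes to the fricative [f]. /kriepoufeotd/ → kriefoufeotd.
Rule 2 (regressive voicing assimilation): /t/ precedes the voiced obstruent /d/, so it voices to [d] by assimilation. /kriefoufeotd/ → kriefoufeodd.
Rule 3 (high vowel syncope): no segment meets the environment; /kriefoufeodd/ is unchanged.
Rule 4 (intervocalic voicing): /f/ is a voiceless obstruent between vowels /e/ and /o/, so it voices to [v]. /f/ is a voiceless obstruent between vowels /u/ and /e/, so it voices to [v]. /kriefoufeodd/ → krievouveodd.
Rule 5 (final cluster simplification): /d/ is the second consonant of a word-final cluster /dd/, so it deletes. /krievouveodd/ → krievouveod.

krievouveod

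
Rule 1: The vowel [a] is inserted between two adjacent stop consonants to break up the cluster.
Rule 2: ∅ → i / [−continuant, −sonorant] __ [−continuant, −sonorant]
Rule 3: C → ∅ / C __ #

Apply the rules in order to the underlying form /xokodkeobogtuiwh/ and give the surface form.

xokodakeobogatuiw

Rule 1 (stop-cluster a-epenthesis): /d/ and /k/ form a stop–stop cluster, so [a] is inserted between them. /g/ and /t/ form a stop–stop cluster, so [a] is inserted between them. /xokodkeobogtuiwh/ → xokodakeobogatuiwh.
Rule 2 (stop-cluster i-epenthesis): no segment meets the environment; /xokodakeobogatuiwh/ is unchanged.
Rule 3 (final cluster simplification): /h/ is the second consonant of a word-final cluster /wh/, so it deletes. /xokodakeobogatuiwh/ → xokodakeobogatuiw.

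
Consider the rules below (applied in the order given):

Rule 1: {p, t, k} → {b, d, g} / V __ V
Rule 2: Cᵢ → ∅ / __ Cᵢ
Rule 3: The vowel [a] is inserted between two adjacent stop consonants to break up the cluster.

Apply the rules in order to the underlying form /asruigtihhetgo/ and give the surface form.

Rule 1 (intervocalic voicing): no segment meets the environment; /asruigtihhetgo/ is unchanged.
Rule 2 (degemination): /hh/ is a geminate; the first /h/ deletes. /asruigtihhetgo/ → asruigtihetgo.
Rule 3 (stop-cluster a-epenthesis): /g/ and /t/ form a stop–stop cluster, so [a] is inserted between them. /t/ and /g/ form a stop–stop cluster, so [a] is inserted between them. /asruigtihetgo/ → asruigatihetago.

asruigatihetago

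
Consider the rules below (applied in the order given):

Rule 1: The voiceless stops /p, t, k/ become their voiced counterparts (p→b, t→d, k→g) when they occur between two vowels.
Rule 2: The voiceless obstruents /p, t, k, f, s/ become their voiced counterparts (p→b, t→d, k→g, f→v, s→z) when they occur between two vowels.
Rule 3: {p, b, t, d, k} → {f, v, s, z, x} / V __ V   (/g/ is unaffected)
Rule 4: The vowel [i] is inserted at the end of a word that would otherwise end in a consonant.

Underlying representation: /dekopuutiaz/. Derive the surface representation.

degovuuziazi

Rule 1 (intervocalic voicing): /k/ is a voiceless stop between vowels /e/ and /o/, so it voices to [g]. /p/ is a voiceless stop between vowels /o/ and /u/, so it voices to [b]. /t/ is a voiceless stop between vowels /u/ and /i/, so it voices to [d]. /dekopuutiaz/ → degobuudiaz.
Rule 2 (intervocalic voicing): no segment meets the environment; /degobuudiaz/ is unchanged.
Rule 3 (intervocalic spirantization): /b/ is a stop between vowels /o/ and /u/, so it spirantizes to the fricative [v]. /d/ is a stop between vowels /u/ and /i/, so it spirantizes to the fricative [z]. /degobuudiaz/ → degovuuziaz.
Rule 4 (final i-epenthesis): the form ends in the consonant /z/, so [i] is inserted word-finally. /degovuuziaz/ → degovuuziazi.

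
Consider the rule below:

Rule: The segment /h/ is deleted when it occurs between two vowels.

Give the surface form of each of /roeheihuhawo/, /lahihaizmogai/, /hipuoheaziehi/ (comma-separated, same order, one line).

/roeheihuhawo/: /h/ occurs between vowels /e/ and /e/, so it deletes. /h/ occurs between vowels /i/ and /u/, so it deletes. /h/ occurs between vowels /u/ and /a/, so it deletes. → [roeeiuawo].
/lahihaizmogai/: /h/ occurs between vowels /a/ and /i/, so it deletes. /h/ occurs between vowels /i/ and /a/, so it deletes. → [laiaizmogai].
/hipuoheaziehi/: /h/ occurs between vowels /o/ and /e/, so it deletes. /h/ occurs between vowels /e/ and /i/, so it deletes. → [hipuoeaziei].

roeeiuawo, laiaizmogai, hipuoeaziei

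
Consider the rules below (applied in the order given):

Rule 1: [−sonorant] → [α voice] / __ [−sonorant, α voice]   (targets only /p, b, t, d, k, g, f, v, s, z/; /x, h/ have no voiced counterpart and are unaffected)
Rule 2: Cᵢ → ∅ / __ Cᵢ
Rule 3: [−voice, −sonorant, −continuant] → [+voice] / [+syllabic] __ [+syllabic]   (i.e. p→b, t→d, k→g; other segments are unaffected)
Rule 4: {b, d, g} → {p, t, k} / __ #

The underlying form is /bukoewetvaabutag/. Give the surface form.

Rule 1 (regressive voicing assimilation): /t/ precedes the voiced obstruent /v/, so it voices to [d] by assimilation. /bukoewetvaabutag/ → bukoewedvaabutag.
Rule 2 (degemination): no segment meets the environment; /bukoewedvaabutag/ is unchanged.
Rule 3 (intervocalic voicing): /k/ is a voiceless stop between vowels /u/ and /o/, so it voices to [g]. /t/ is a voiceless stop between vowels /u/ and /a/, so it voices to [d]. /bukoewedvaabutag/ → bugoewedvaabudag.
Rule 4 (final devoicing): /g/ is a voiced stop in word-final position, so it devoices to [k]. /bugoewedvaabudag/ → bugoewedvaabudak.

bugoewedvaabudak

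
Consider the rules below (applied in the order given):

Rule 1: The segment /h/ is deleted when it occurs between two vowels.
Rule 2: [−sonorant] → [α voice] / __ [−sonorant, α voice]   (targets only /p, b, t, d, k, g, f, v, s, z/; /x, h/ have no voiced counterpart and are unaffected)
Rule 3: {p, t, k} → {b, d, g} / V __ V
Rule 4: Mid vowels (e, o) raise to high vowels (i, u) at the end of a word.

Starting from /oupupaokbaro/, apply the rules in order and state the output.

oububaogbaru

Rule 1 (intervocalic h-deletion): no segment meets the environment; /oupupaokbaro/ is unchanged.
Rule 2 (regressive voicing assimilation): /k/ precedes the voiced obstruent /b/, so it voices to [g] by assimilation. /oupupaokbaro/ → oupupaogbaro.
Rule 3 (intervocalic voicing): /p/ is a voiceless stop between vowels /u/ and /u/, so it voices to [b]. /p/ is a voiceless stop between vowels /u/ and /a/, so it voices to [b]. /oupupaogbaro/ → oububaogbaro.
Rule 4 (final vowel raising): /o/ is a mid vowel in word-final position, so it raises to [u]. /oububaogbaro/ → oububaogbaru.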